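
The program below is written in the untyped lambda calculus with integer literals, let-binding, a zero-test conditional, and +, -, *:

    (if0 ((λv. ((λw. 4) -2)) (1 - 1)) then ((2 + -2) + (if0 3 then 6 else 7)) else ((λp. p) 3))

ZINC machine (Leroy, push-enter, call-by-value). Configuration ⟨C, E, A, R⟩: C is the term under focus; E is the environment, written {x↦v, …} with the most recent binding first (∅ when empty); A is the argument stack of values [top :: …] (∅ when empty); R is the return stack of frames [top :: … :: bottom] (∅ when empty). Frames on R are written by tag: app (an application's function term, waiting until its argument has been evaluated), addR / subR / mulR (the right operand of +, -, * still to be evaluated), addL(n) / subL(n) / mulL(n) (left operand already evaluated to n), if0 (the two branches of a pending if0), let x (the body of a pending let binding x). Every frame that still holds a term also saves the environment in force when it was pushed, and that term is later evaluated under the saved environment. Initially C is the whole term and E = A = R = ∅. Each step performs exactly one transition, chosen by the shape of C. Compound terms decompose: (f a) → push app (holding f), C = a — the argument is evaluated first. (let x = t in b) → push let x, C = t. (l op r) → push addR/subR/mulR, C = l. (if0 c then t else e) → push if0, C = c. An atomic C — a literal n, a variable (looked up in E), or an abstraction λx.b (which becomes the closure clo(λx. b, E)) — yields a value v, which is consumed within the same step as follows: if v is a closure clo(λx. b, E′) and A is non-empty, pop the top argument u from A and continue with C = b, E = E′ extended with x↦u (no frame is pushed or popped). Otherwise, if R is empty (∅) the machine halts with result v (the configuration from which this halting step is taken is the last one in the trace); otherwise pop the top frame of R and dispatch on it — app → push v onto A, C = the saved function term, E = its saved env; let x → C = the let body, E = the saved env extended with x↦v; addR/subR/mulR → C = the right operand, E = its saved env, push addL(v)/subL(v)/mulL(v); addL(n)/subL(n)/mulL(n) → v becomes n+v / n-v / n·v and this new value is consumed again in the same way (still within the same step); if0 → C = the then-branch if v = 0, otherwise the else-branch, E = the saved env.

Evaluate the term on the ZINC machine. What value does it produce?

Answer: 3

Derivation:
step 0: ⟨C=(if0 ((λv. ((λw. 4) -2)) (1 - 1)) then ((2 + -2) + (if0 3 then 6 else 7)) else ((λp. p) 3)); E=∅; A=∅; R=∅⟩
step 1: ⟨C=((λv. ((λw. 4) -2)) (1 - 1)); E=∅; A=∅; R=[if0]⟩
step 2: ⟨C=(1 - 1); E=∅; A=∅; R=[app :: if0]⟩
step 3: ⟨C=1; E=∅; A=∅; R=[subR :: app :: if0]⟩
step 4: ⟨C=1; E=∅; A=∅; R=[subL(1) :: app :: if0]⟩
step 5: ⟨C=(λv. ((λw. 4) -2)); E=∅; A=[0]; R=[if0]⟩
step 6: ⟨C=((λw. 4) -2); E={v↦0}; A=∅; R=[if0]⟩
step 7: ⟨C=-2; E={v↦0}; A=∅; R=[app :: if0]⟩
step 8: ⟨C=(λw. 4); E={v↦0}; A=[-2]; R=[if0]⟩
step 9: ⟨C=4; E={w↦-2, v↦0}; A=∅; R=[if0]⟩
step 10: ⟨C=((λp. p) 3); E=∅; A=∅; R=∅⟩
step 11: ⟨C=3; E=∅; A=∅; R=[app]⟩
step 12: ⟨C=(λp. p); E=∅; A=[3]; R=∅⟩
step 13: ⟨C=p; E={p↦3}; A=∅; R=∅⟩
→ final value 3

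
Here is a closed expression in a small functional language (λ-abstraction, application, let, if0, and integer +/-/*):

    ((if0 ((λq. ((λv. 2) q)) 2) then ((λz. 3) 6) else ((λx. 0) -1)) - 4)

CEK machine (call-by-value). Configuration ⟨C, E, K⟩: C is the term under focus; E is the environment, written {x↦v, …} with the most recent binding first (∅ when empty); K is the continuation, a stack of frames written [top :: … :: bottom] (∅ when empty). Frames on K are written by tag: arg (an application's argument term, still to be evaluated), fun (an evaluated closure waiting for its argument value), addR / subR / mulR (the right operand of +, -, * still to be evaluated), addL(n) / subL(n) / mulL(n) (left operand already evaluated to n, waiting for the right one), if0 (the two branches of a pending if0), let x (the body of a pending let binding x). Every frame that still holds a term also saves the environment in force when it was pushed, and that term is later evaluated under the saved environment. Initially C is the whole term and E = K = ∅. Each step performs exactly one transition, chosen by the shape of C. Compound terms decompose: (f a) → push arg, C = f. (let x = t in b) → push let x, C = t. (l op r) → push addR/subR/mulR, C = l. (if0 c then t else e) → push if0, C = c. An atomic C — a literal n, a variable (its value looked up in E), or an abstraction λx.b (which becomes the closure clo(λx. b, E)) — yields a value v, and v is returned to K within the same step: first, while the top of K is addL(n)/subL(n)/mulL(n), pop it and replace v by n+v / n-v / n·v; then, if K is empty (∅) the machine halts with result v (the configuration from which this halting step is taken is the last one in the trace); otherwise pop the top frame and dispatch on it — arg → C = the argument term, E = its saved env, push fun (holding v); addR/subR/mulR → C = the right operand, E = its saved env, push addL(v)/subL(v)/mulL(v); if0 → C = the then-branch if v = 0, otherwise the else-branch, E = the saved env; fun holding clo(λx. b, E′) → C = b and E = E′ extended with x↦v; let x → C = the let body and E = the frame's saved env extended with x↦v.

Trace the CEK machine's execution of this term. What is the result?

[0] <C=((if0 ((λq. ((λv. 2) q)) 2) then ((λz. 3) 6) else ((λx. 0) -1)) - 4), E=∅, K=∅>
[1] <C=(if0 ((λq. ((λv. 2) q)) 2) then ((λz. 3) 6) else ((λx. 0) -1)), E=∅, K=[subR]>
[2] <C=((λq. ((λv. 2) q)) 2), E=∅, K=[if0 :: subR]>
[3] <C=(λq. ((λv. 2) q)), E=∅, K=[arg :: if0 :: subR]>
[4] <C=2, E=∅, K=[fun :: if0 :: subR]>
[5] <C=((λv. 2) q), E={q↦2}, K=[if0 :: subR]>
[6] <C=(λv. 2), E={q↦2}, K=[arg :: if0 :: subR]>
[7] <C=q, E={q↦2}, K=[fun :: if0 :: subR]>
[8] <C=2, E={v↦2, q↦2}, K=[if0 :: subR]>
[9] <C=((λx. 0) -1), E=∅, K=[subR]>
[10] <C=(λx. 0), E=∅, K=[arg :: subR]>
[11] <C=-1, E=∅, K=[fun :: subR]>
[12] <C=0, E={x↦-1}, K=[subR]>
[13] <C=4, E=∅, K=[subL(0)]>
→ final value -4

Answer: -4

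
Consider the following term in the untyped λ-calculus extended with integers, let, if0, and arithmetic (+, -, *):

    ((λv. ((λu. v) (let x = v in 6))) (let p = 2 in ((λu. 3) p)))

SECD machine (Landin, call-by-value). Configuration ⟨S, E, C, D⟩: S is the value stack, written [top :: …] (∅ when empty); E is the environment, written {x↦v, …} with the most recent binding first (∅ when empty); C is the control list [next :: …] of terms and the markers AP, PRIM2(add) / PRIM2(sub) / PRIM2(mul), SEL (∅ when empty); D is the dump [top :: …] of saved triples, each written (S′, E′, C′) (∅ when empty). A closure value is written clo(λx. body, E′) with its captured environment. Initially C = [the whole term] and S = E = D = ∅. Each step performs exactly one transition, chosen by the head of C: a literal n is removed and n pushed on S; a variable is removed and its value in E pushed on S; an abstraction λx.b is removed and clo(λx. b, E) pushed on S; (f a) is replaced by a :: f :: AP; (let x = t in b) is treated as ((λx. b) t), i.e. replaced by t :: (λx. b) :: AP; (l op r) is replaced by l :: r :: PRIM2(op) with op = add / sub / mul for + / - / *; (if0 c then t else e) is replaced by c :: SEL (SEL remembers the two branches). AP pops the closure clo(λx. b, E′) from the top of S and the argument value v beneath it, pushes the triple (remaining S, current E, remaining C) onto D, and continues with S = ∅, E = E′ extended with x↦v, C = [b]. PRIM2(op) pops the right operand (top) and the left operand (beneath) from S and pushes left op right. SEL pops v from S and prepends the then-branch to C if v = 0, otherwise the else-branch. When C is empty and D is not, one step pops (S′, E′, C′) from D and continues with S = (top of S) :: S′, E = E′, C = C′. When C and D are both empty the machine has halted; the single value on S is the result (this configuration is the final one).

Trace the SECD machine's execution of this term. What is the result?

Answer: 3

Derivation:
0. <S=∅, E=∅, C=[((λv. ((λu. v) (let x = v in 6))) (let p = 2 in ((λu. 3) p)))], D=∅>
1. <S=∅, E=∅, C=[(let p = 2 in ((λu. 3) p)) :: (λv. ((λu. v) (let x = v in 6))) :: AP], D=∅>
2. <S=∅, E=∅, C=[2 :: (λp. ((λu. 3) p)) :: AP :: (λv. ((λu. v) (let x = v in 6))) :: AP], D=∅>
3. <S=[2], E=∅, C=[(λp. ((λu. 3) p)) :: AP :: (λv. ((λu. v) (let x = v in 6))) :: AP], D=∅>
4. <S=[clo(λp. ((λu. 3) p), ∅) :: 2], E=∅, C=[AP :: (λv. ((λu. v) (let x = v in 6))) :: AP], D=∅>
5. <S=∅, E={p↦2}, C=[((λu. 3) p)], D=[(∅, ∅, [(λv. ((λu. v) (let x = v in 6))) :: AP])]>
6. <S=∅, E={p↦2}, C=[p :: (λu. 3) :: AP], D=[(∅, ∅, [(λv. ((λu. v) (let x = v in 6))) :: AP])]>
7. <S=[2], E={p↦2}, C=[(λu. 3) :: AP], D=[(∅, ∅, [(λv. ((λu. v) (let x = v in 6))) :: AP])]>
8. <S=[clo(λu. 3, {p↦2}) :: 2], E={p↦2}, C=[AP], D=[(∅, ∅, [(λv. ((λu. v) (let x = v in 6))) :: AP])]>
9. <S=∅, E={u↦2, p↦2}, C=[3], D=[(∅, {p↦2}, ∅) :: (∅, ∅, [(λv. ((λu. v) (let x = v in 6))) :: AP])]>
10. <S=[3], E={u↦2, p↦2}, C=∅, D=[(∅, {p↦2}, ∅) :: (∅, ∅, [(λv. ((λu. v) (let x = v in 6))) :: AP])]>
11. <S=[3], E={p↦2}, C=∅, D=[(∅, ∅, [(λv. ((λu. v) (let x = v in 6))) :: AP])]>
12. <S=[3], E=∅, C=[(λv. ((λu. v) (let x = v in 6))) :: AP], D=∅>
13. <S=[clo(λv. ((λu. v) (let x = v in 6)), ∅) :: 3], E=∅, C=[AP], D=∅>
14. <S=∅, E={v↦3}, C=[((λu. v) (let x = v in 6))], D=[(∅, ∅, ∅)]>
15. <S=∅, E={v↦3}, C=[(let x = v in 6) :: (λu. v) :: AP], D=[(∅, ∅, ∅)]>
16. <S=∅, E={v↦3}, C=[v :: (λx. 6) :: AP :: (λu. v) :: AP], D=[(∅, ∅, ∅)]>
17. <S=[3], E={v↦3}, C=[(λx. 6) :: AP :: (λu. v) :: AP], D=[(∅, ∅, ∅)]>
18. <S=[clo(λx. 6, {v↦3}) :: 3], E={v↦3}, C=[AP :: (λu. v) :: AP], D=[(∅, ∅, ∅)]>
19. <S=∅, E={x↦3, v↦3}, C=[6], D=[(∅, {v↦3}, [(λu. v) :: AP]) :: (∅, ∅, ∅)]>
20. <S=[6], E={x↦3, v↦3}, C=∅, D=[(∅, {v↦3}, [(λu. v) :: AP]) :: (∅, ∅, ∅)]>
21. <S=[6], E={v↦3}, C=[(λu. v) :: AP], D=[(∅, ∅, ∅)]>
22. <S=[clo(λu. v, {v↦3}) :: 6], E={v↦3}, C=[AP], D=[(∅, ∅, ∅)]>
23. <S=∅, E={u↦6, v↦3}, C=[v], D=[(∅, {v↦3}, ∅) :: (∅, ∅, ∅)]>
24. <S=[3], E={u↦6, v↦3}, C=∅, D=[(∅, {v↦3}, ∅) :: (∅, ∅, ∅)]>
25. <S=[3], E={v↦3}, C=∅, D=[(∅, ∅, ∅)]>
26. <S=[3], E=∅, C=∅, D=∅>
→ final value 3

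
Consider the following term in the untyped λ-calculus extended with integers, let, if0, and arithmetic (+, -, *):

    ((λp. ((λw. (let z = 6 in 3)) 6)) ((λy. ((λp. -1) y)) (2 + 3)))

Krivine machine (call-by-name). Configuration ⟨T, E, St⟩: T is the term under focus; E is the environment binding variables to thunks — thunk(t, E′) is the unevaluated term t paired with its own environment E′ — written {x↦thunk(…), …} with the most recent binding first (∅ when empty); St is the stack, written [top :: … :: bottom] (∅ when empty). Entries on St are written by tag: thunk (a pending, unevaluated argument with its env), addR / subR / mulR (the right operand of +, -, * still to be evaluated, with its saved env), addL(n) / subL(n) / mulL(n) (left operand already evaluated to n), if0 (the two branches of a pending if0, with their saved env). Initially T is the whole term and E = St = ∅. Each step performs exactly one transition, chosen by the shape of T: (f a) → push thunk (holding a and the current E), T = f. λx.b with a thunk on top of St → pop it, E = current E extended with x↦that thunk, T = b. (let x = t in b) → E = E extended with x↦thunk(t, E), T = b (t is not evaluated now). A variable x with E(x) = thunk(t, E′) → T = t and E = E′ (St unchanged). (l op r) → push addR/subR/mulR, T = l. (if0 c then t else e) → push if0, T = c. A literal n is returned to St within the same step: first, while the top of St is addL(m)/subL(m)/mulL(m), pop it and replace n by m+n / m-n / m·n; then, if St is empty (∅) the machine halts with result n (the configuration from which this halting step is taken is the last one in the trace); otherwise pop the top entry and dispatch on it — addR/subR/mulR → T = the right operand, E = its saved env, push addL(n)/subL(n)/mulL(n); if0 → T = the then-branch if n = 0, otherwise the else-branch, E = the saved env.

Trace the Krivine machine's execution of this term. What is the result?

step 0: [T=((λp. ((λw. (let z = 6 in 3)) 6)) ((λy. ((λp. -1) y)) (2 + 3))) | E=∅ | St=∅]
step 1: [T=(λp. ((λw. (let z = 6 in 3)) 6)) | E=∅ | St=[thunk]]
step 2: [T=((λw. (let z = 6 in 3)) 6) | E={p↦thunk(((λy. ((λp. -1) y)) (2 + 3)), ∅)} | St=∅]
step 3: [T=(λw. (let z = 6 in 3)) | E={p↦thunk(((λy. ((λp. -1) y)) (2 + 3)), ∅)} | St=[thunk]]
step 4: [T=(let z = 6 in 3) | E={w↦thunk(6, {p↦thunk(((λy. ((λp. -1) y)) (2 + 3)), ∅)}), p↦thunk(((λy. ((λp. -1) y)) (2 + 3)), ∅)} | St=∅]
step 5: [T=3 | E={z↦thunk(6, {w↦thunk(6, {p↦thunk(((λy. ((λp. -1) y)) (2 + 3)), ∅)}), p↦thunk(((λy. ((λp. -1) y)) (2 + 3)), ∅)}), w↦thunk(6, {p↦thunk(((λy. ((λp. -1) y)) (2 + 3)), ∅)}), p↦thunk(((λy. ((λp. -1) y)) (2 + 3)), ∅)} | St=∅]
→ final value 3

Answer: 3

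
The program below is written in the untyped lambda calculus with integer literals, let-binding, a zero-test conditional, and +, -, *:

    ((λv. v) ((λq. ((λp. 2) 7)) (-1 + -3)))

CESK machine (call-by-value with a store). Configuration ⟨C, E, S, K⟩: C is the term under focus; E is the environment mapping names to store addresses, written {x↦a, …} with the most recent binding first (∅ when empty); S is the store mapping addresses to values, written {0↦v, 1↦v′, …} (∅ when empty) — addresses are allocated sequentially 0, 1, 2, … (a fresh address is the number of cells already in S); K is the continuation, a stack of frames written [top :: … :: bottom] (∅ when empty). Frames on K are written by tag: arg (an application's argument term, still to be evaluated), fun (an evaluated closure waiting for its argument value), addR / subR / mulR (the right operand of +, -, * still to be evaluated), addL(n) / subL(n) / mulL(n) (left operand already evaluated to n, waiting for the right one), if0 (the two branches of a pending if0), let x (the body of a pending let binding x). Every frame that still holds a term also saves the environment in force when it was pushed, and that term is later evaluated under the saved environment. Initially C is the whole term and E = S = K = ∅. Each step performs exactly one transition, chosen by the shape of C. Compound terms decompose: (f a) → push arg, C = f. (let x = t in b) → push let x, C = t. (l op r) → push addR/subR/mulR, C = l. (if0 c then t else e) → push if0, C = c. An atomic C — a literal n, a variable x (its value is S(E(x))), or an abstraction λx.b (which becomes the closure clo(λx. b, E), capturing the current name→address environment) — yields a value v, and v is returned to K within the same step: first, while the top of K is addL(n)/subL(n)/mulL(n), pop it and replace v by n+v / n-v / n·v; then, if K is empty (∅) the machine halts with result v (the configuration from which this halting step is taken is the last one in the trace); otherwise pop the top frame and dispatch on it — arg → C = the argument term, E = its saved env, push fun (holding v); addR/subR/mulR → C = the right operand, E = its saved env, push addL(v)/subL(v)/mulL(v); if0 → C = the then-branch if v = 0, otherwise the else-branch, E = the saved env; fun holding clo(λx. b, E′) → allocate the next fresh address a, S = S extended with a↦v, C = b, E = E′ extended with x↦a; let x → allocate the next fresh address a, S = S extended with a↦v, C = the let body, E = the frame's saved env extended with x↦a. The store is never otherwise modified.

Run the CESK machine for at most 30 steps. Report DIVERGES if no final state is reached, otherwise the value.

t=0: ⟨C=((λv. v) ((λq. ((λp. 2) 7)) (-1 + -3))); E=∅; S=∅; K=∅⟩
t=1: ⟨C=(λv. v); E=∅; S=∅; K=[arg]⟩
t=2: ⟨C=((λq. ((λp. 2) 7)) (-1 + -3)); E=∅; S=∅; K=[fun]⟩
t=3: ⟨C=(λq. ((λp. 2) 7)); E=∅; S=∅; K=[arg :: fun]⟩
t=4: ⟨C=(-1 + -3); E=∅; S=∅; K=[fun :: fun]⟩
t=5: ⟨C=-1; E=∅; S=∅; K=[addR :: fun :: fun]⟩
t=6: ⟨C=-3; E=∅; S=∅; K=[addL(-1) :: fun :: fun]⟩
t=7: ⟨C=((λp. 2) 7); E={q↦0}; S={0↦-4}; K=[fun]⟩
t=8: ⟨C=(λp. 2); E={q↦0}; S={0↦-4}; K=[arg :: fun]⟩
t=9: ⟨C=7; E={q↦0}; S={0↦-4}; K=[fun :: fun]⟩
t=10: ⟨C=2; E={p↦1, q↦0}; S={0↦-4, 1↦7}; K=[fun]⟩
t=11: ⟨C=v; E={v↦2}; S={0↦-4, 1↦7, 2↦2}; K=∅⟩
→ final value 2

Answer: 2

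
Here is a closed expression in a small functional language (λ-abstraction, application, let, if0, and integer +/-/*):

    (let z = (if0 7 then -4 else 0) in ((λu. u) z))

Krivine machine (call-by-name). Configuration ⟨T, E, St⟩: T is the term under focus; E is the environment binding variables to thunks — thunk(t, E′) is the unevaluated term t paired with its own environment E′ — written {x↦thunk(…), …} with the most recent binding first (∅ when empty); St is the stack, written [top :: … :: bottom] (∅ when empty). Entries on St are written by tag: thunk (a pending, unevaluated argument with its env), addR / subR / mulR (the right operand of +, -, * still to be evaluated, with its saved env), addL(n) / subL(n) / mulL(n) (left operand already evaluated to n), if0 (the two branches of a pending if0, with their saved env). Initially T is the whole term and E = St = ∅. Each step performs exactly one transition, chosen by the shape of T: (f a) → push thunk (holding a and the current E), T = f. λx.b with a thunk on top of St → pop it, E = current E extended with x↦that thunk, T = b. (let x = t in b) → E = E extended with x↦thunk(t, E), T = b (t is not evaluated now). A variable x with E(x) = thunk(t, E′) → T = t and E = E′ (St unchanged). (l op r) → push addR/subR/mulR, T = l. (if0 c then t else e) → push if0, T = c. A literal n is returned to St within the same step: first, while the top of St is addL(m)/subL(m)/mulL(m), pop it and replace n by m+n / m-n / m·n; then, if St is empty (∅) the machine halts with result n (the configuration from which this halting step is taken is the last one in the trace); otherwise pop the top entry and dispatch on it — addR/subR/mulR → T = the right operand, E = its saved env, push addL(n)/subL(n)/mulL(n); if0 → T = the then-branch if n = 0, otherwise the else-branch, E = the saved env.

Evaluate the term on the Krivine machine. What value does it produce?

t=0: ⟨T=(let z = (if0 7 then -4 else 0) in ((λu. u) z)); E=∅; St=∅⟩
t=1: ⟨T=((λu. u) z); E={z↦thunk((if0 7 then -4 else 0), ∅)}; St=∅⟩
t=2: ⟨T=(λu. u); E={z↦thunk((if0 7 then -4 else 0), ∅)}; St=[thunk]⟩
t=3: ⟨T=u; E={u↦thunk(z, {z↦thunk((if0 7 then -4 else 0), ∅)}), z↦thunk((if0 7 then -4 else 0), ∅)}; St=∅⟩
t=4: ⟨T=z; E={z↦thunk((if0 7 then -4 else 0), ∅)}; St=∅⟩
t=5: ⟨T=(if0 7 then -4 else 0); E=∅; St=∅⟩
t=6: ⟨T=7; E=∅; St=[if0]⟩
t=7: ⟨T=0; E=∅; St=∅⟩
→ final value 0

Answer: 0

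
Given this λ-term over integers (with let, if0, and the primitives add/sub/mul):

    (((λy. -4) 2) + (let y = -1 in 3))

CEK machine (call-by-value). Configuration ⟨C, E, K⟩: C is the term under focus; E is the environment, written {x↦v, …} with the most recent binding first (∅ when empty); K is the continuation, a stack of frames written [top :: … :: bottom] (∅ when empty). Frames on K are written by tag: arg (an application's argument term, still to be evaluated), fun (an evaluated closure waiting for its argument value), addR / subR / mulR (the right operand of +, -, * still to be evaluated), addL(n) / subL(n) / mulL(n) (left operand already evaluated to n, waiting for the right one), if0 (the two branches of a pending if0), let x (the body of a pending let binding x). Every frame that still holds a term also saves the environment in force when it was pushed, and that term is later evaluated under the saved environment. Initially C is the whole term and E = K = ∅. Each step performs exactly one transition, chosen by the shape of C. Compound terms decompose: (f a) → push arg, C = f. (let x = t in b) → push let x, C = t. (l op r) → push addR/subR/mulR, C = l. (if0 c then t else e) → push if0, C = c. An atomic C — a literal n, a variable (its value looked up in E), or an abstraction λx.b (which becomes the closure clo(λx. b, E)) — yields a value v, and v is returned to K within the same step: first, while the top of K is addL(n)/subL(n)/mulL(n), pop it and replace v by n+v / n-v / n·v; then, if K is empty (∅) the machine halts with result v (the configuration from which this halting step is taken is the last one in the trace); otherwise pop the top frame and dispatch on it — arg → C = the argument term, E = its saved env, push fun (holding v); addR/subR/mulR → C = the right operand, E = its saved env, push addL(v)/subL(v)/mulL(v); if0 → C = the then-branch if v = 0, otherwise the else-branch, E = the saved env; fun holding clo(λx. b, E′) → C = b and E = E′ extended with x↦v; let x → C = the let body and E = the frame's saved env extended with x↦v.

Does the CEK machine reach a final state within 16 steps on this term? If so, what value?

Answer: -1

Machine steps:
step 0: ⟨C=(((λy. -4) 2) + (let y = -1 in 3)); E=∅; K=∅⟩
step 1: ⟨C=((λy. -4) 2); E=∅; K=[addR]⟩
step 2: ⟨C=(λy. -4); E=∅; K=[arg :: addR]⟩
step 3: ⟨C=2; E=∅; K=[fun :: addR]⟩
step 4: ⟨C=-4; E={y↦2}; K=[addR]⟩
step 5: ⟨C=(let y = -1 in 3); E=∅; K=[addL(-4)]⟩
step 6: ⟨C=-1; E=∅; K=[let y :: addL(-4)]⟩
step 7: ⟨C=3; E={y↦-1}; K=[addL(-4)]⟩
→ final value -1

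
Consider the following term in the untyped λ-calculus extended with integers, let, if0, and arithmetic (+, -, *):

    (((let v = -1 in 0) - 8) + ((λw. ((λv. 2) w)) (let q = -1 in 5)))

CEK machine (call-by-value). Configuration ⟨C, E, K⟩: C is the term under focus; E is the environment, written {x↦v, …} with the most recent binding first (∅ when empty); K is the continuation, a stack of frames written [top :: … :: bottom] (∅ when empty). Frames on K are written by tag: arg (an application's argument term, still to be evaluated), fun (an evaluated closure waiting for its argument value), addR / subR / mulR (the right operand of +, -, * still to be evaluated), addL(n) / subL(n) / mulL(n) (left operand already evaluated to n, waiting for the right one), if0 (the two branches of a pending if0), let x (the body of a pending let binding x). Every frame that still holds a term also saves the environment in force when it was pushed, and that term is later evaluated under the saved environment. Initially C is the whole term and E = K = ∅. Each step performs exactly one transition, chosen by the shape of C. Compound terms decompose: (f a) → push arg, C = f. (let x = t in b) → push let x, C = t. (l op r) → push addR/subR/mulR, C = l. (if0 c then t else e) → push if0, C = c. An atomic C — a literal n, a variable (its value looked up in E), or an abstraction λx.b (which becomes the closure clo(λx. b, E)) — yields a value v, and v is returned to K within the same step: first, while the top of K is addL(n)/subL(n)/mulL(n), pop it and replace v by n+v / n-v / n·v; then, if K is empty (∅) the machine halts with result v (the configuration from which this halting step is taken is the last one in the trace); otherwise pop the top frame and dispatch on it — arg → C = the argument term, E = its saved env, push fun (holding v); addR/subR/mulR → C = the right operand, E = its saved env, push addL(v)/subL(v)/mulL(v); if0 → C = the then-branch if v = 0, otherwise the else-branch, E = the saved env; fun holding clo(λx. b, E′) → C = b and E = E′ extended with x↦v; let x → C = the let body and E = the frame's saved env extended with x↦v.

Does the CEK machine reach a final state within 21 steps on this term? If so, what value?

0. ⟨C=(((let v = -1 in 0) - 8) + ((λw. ((λv. 2) w)) (let q = -1 in 5))); E=∅; K=∅⟩
1. ⟨C=((let v = -1 in 0) - 8); E=∅; K=[addR]⟩
2. ⟨C=(let v = -1 in 0); E=∅; K=[subR :: addR]⟩
3. ⟨C=-1; E=∅; K=[let v :: subR :: addR]⟩
4. ⟨C=0; E={v↦-1}; K=[subR :: addR]⟩
5. ⟨C=8; E=∅; K=[subL(0) :: addR]⟩
6. ⟨C=((λw. ((λv. 2) w)) (let q = -1 in 5)); E=∅; K=[addL(-8)]⟩
7. ⟨C=(λw. ((λv. 2) w)); E=∅; K=[arg :: addL(-8)]⟩
8. ⟨C=(let q = -1 in 5); E=∅; K=[fun :: addL(-8)]⟩
9. ⟨C=-1; E=∅; K=[let q :: fun :: addL(-8)]⟩
10. ⟨C=5; E={q↦-1}; K=[fun :: addL(-8)]⟩
11. ⟨C=((λv. 2) w); E={w↦5}; K=[addL(-8)]⟩
12. ⟨C=(λv. 2); E={w↦5}; K=[arg :: addL(-8)]⟩
13. ⟨C=w; E={w↦5}; K=[fun :: addL(-8)]⟩
14. ⟨C=2; E={v↦5, w↦5}; K=[addL(-8)]⟩
→ final value -6

Answer: -6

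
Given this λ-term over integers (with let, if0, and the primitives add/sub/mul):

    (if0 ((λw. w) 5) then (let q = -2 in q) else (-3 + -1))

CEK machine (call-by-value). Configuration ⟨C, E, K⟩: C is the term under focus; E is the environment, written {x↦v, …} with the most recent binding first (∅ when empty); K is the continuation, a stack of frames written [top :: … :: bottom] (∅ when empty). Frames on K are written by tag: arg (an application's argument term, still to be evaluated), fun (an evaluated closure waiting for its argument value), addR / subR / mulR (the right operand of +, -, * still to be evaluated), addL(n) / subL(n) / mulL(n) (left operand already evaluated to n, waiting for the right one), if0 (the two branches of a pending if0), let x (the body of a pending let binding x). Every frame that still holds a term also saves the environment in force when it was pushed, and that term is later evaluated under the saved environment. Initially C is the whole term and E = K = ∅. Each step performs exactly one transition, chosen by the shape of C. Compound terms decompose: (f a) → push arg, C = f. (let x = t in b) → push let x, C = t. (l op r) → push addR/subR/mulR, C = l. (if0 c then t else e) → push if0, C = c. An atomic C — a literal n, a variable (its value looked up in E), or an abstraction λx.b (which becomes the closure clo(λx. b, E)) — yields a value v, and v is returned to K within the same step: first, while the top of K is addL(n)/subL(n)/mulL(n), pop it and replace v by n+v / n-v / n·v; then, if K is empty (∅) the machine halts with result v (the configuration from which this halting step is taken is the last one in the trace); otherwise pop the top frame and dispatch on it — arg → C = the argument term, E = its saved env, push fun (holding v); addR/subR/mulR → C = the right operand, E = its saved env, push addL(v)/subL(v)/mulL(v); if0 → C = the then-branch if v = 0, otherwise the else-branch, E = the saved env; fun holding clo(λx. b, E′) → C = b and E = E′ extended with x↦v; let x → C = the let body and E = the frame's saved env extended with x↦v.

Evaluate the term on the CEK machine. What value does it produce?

t=0: <C=(if0 ((λw. w) 5) then (let q = -2 in q) else (-3 + -1)), E=∅, K=∅>
t=1: <C=((λw. w) 5), E=∅, K=[if0]>
t=2: <C=(λw. w), E=∅, K=[arg :: if0]>
t=3: <C=5, E=∅, K=[fun :: if0]>
t=4: <C=w, E={w↦5}, K=[if0]>
t=5: <C=(-3 + -1), E=∅, K=∅>
t=6: <C=-3, E=∅, K=[addR]>
t=7: <C=-1, E=∅, K=[addL(-3)]>
→ final value -4

Answer: -4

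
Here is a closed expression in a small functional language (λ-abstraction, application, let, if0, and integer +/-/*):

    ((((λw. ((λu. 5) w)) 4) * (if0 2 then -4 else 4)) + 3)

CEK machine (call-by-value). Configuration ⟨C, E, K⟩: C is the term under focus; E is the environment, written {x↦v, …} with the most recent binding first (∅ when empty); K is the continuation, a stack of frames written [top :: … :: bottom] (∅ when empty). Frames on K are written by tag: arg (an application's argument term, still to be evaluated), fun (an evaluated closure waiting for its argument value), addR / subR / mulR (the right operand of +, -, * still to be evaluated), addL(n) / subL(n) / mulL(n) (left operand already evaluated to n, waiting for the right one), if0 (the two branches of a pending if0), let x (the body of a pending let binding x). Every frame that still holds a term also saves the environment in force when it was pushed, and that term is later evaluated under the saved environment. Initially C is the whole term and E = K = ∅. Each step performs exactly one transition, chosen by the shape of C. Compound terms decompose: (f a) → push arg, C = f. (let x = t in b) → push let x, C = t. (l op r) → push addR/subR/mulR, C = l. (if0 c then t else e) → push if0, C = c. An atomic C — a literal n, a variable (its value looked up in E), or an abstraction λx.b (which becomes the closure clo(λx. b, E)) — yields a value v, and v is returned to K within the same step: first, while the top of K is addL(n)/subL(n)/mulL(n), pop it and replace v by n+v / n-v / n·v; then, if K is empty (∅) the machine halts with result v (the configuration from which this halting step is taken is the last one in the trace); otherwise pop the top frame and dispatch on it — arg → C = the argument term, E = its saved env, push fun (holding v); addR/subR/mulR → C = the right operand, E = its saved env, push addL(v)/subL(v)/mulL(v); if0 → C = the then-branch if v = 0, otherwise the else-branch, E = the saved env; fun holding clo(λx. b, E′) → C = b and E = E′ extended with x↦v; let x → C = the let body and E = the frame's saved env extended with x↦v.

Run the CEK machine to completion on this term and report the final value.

Answer: 23

Machine steps:
0. <C=((((λw. ((λu. 5) w)) 4) * (if0 2 then -4 else 4)) + 3), E=∅, K=∅>
1. <C=(((λw. ((λu. 5) w)) 4) * (if0 2 then -4 else 4)), E=∅, K=[addR]>
2. <C=((λw. ((λu. 5) w)) 4), E=∅, K=[mulR :: addR]>
3. <C=(λw. ((λu. 5) w)), E=∅, K=[arg :: mulR :: addR]>
4. <C=4, E=∅, K=[fun :: mulR :: addR]>
5. <C=((λu. 5) w), E={w↦4}, K=[mulR :: addR]>
6. <C=(λu. 5), E={w↦4}, K=[arg :: mulR :: addR]>
7. <C=w, E={w↦4}, K=[fun :: mulR :: addR]>
8. <C=5, E={u↦4, w↦4}, K=[mulR :: addR]>
9. <C=(if0 2 then -4 else 4), E=∅, K=[mulL(5) :: addR]>
10. <C=2, E=∅, K=[if0 :: mulL(5) :: addR]>
11. <C=4, E=∅, K=[mulL(5) :: addR]>
12. <C=3, E=∅, K=[addL(20)]>
→ final value 23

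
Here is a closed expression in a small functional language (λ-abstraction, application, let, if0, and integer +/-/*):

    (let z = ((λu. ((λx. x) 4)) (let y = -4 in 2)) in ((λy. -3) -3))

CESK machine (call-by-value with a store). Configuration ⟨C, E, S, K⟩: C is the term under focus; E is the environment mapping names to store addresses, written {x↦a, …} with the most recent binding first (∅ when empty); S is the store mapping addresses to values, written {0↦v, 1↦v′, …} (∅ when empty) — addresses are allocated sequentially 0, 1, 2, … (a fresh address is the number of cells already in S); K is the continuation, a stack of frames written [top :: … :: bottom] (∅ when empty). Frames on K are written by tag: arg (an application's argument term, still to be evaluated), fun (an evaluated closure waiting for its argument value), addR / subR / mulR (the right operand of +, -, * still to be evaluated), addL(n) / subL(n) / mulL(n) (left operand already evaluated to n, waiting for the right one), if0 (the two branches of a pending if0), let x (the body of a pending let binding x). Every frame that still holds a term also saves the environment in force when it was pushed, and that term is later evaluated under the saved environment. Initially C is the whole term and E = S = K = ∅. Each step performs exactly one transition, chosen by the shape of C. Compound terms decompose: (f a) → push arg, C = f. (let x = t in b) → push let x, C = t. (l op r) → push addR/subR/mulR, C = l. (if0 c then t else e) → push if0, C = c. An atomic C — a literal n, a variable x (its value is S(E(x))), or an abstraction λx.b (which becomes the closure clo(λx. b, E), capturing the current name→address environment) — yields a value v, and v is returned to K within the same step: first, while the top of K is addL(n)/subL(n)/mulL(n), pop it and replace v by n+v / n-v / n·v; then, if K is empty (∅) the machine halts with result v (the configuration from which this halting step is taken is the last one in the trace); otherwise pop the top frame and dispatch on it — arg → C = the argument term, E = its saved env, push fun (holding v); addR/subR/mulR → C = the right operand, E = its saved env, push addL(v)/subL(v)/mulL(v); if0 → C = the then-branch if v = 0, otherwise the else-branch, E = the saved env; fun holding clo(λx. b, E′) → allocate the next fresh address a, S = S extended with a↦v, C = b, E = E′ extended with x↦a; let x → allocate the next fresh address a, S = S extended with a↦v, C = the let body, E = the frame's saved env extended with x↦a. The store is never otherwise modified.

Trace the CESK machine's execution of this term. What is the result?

Answer: -3

Machine steps:
t=0: <C=(let z = ((λu. ((λx. x) 4)) (let y = -4 in 2)) in ((λy. -3) -3)), E=∅, S=∅, K=∅>
t=1: <C=((λu. ((λx. x) 4)) (let y = -4 in 2)), E=∅, S=∅, K=[let z]>
t=2: <C=(λu. ((λx. x) 4)), E=∅, S=∅, K=[arg :: let z]>
t=3: <C=(let y = -4 in 2), E=∅, S=∅, K=[fun :: let z]>
t=4: <C=-4, E=∅, S=∅, K=[let y :: fun :: let z]>
t=5: <C=2, E={y↦0}, S={0↦-4}, K=[fun :: let z]>
t=6: <C=((λx. x) 4), E={u↦1}, S={0↦-4, 1↦2}, K=[let z]>
t=7: <C=(λx. x), E={u↦1}, S={0↦-4, 1↦2}, K=[arg :: let z]>
t=8: <C=4, E={u↦1}, S={0↦-4, 1↦2}, K=[fun :: let z]>
t=9: <C=x, E={x↦2, u↦1}, S={0↦-4, 1↦2, 2↦4}, K=[let z]>
t=10: <C=((λy. -3) -3), E={z↦3}, S={0↦-4, 1↦2, 2↦4, 3↦4}, K=∅>
t=11: <C=(λy. -3), E={z↦3}, S={0↦-4, 1↦2, 2↦4, 3↦4}, K=[arg]>
t=12: <C=-3, E={z↦3}, S={0↦-4, 1↦2, 2↦4, 3↦4}, K=[fun]>
t=13: <C=-3, E={y↦4, z↦3}, S={0↦-4, 1↦2, 2↦4, 3↦4, 4↦-3}, K=∅>
→ final value -3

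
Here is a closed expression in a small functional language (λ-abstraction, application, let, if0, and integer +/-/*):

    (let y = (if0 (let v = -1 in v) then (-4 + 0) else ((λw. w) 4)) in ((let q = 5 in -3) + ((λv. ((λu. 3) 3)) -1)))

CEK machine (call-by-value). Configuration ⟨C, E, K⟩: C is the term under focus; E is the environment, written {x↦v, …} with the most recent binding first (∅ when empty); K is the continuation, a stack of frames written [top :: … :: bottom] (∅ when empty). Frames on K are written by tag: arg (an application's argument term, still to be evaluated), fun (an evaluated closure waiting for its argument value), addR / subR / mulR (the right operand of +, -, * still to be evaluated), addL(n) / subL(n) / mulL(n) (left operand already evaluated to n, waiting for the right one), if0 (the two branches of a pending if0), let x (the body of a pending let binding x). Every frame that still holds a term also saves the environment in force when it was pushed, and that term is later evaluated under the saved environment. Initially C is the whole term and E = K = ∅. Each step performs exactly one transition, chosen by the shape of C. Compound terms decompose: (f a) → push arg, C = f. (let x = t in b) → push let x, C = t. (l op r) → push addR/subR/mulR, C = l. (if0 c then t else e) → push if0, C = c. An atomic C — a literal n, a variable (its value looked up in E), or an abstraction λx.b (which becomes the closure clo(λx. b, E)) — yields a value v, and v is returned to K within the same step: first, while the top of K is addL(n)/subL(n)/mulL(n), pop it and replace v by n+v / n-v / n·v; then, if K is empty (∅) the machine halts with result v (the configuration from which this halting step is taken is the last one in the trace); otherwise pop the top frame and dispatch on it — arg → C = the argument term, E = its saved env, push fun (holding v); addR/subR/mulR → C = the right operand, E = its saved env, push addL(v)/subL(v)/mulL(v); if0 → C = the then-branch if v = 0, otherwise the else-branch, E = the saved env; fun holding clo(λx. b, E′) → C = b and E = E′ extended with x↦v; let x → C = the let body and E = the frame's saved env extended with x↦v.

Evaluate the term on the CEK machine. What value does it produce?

step 0: [C=(let y = (if0 (let v = -1 in v) then (-4 + 0) else ((λw. w) 4)) in ((let q = 5 in -3) + ((λv. ((λu. 3) 3)) -1))) | E=∅ | K=∅]
step 1: [C=(if0 (let v = -1 in v) then (-4 + 0) else ((λw. w) 4)) | E=∅ | K=[let y]]
step 2: [C=(let v = -1 in v) | E=∅ | K=[if0 :: let y]]
step 3: [C=-1 | E=∅ | K=[let v :: if0 :: let y]]
step 4: [C=v | E={v↦-1} | K=[if0 :: let y]]
step 5: [C=((λw. w) 4) | E=∅ | K=[let y]]
step 6: [C=(λw. w) | E=∅ | K=[arg :: let y]]
step 7: [C=4 | E=∅ | K=[fun :: let y]]
step 8: [C=w | E={w↦4} | K=[let y]]
step 9: [C=((let q = 5 in -3) + ((λv. ((λu. 3) 3)) -1)) | E={y↦4} | K=∅]
step 10: [C=(let q = 5 in -3) | E={y↦4} | K=[addR]]
step 11: [C=5 | E={y↦4} | K=[let q :: addR]]
step 12: [C=-3 | E={q↦5, y↦4} | K=[addR]]
step 13: [C=((λv. ((λu. 3) 3)) -1) | E={y↦4} | K=[addL(-3)]]
step 14: [C=(λv. ((λu. 3) 3)) | E={y↦4} | K=[arg :: addL(-3)]]
step 15: [C=-1 | E={y↦4} | K=[fun :: addL(-3)]]
step 16: [C=((λu. 3) 3) | E={v↦-1, y↦4} | K=[addL(-3)]]
step 17: [C=(λu. 3) | E={v↦-1, y↦4} | K=[arg :: addL(-3)]]
step 18: [C=3 | E={v↦-1, y↦4} | K=[fun :: addL(-3)]]
step 19: [C=3 | E={u↦3, v↦-1, y↦4} | K=[addL(-3)]]
→ final value 0

Answer: 0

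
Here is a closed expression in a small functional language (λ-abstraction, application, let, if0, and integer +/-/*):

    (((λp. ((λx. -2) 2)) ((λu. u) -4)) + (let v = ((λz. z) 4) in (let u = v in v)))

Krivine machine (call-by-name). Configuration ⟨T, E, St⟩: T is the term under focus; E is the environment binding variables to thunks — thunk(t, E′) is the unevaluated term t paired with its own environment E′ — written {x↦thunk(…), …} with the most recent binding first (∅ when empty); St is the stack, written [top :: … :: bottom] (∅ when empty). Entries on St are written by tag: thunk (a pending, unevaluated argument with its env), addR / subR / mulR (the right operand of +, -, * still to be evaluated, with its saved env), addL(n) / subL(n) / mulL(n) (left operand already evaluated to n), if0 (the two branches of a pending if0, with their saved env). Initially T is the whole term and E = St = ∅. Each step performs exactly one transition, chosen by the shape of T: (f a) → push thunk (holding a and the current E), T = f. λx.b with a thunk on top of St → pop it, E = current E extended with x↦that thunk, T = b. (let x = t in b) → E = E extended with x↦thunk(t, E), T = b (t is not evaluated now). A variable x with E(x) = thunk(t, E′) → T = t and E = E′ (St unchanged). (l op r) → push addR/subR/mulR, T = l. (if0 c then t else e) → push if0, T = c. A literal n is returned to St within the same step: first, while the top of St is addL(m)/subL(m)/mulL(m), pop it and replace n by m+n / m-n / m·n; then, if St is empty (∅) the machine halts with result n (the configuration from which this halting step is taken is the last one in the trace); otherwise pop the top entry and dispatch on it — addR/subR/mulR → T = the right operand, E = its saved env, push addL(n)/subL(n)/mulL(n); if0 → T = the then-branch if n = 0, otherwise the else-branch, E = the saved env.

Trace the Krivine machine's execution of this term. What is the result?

Answer: 2

Machine steps:
t=0: <T=(((λp. ((λx. -2) 2)) ((λu. u) -4)) + (let v = ((λz. z) 4) in (let u = v in v))), E=∅, St=∅>
t=1: <T=((λp. ((λx. -2) 2)) ((λu. u) -4)), E=∅, St=[addR]>
t=2: <T=(λp. ((λx. -2) 2)), E=∅, St=[thunk :: addR]>
t=3: <T=((λx. -2) 2), E={p↦thunk(((λu. u) -4), ∅)}, St=[addR]>
t=4: <T=(λx. -2), E={p↦thunk(((λu. u) -4), ∅)}, St=[thunk :: addR]>
t=5: <T=-2, E={x↦thunk(2, {p↦thunk(((λu. u) -4), ∅)}), p↦thunk(((λu. u) -4), ∅)}, St=[addR]>
t=6: <T=(let v = ((λz. z) 4) in (let u = v in v)), E=∅, St=[addL(-2)]>
t=7: <T=(let u = v in v), E={v↦thunk(((λz. z) 4), ∅)}, St=[addL(-2)]>
t=8: <T=v, E={u↦thunk(v, {v↦thunk(((λz. z) 4), ∅)}), v↦thunk(((λz. z) 4), ∅)}, St=[addL(-2)]>
t=9: <T=((λz. z) 4), E=∅, St=[addL(-2)]>
t=10: <T=(λz. z), E=∅, St=[thunk :: addL(-2)]>
t=11: <T=z, E={z↦thunk(4, ∅)}, St=[addL(-2)]>
t=12: <T=4, E=∅, St=[addL(-2)]>
→ final value 2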